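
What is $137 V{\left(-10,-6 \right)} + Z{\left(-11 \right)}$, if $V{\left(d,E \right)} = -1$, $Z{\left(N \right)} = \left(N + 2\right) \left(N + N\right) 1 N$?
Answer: $-2315$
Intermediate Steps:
$Z{\left(N \right)} = 2 N^{2} \left(2 + N\right)$ ($Z{\left(N \right)} = \left(2 + N\right) 2 N 1 N = 2 N \left(2 + N\right) 1 N = 2 N \left(2 + N\right) N = 2 N^{2} \left(2 + N\right)$)
$137 V{\left(-10,-6 \right)} + Z{\left(-11 \right)} = 137 \left(-1\right) + 2 \left(-11\right)^{2} \left(2 - 11\right) = -137 + 2 \cdot 121 \left(-9\right) = -137 - 2178 = -2315$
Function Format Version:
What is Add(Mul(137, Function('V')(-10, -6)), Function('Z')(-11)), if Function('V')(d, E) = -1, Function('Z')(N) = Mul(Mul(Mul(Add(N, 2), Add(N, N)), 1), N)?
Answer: -2315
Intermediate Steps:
Function('Z')(N) = Mul(2, Pow(N, 2), Add(2, N)) (Function('Z')(N) = Mul(Mul(Mul(Add(2, N), Mul(2, N)), 1), N) = Mul(Mul(Mul(2, N, Add(2, N)), 1), N) = Mul(Mul(2, N, Add(2, N)), N) = Mul(2, Pow(N, 2), Add(2, N)))
Add(Mul(137, Function('V')(-10, -6)), Function('Z')(-11)) = Add(Mul(137, -1), Mul(2, Pow(-11, 2), Add(2, -11))) = Add(-137, Mul(2, 121, -9)) = Add(-137, -2178) = -2315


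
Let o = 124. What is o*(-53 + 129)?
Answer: 9424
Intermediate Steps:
o*(-53 + 129) = 124*(-53 + 129) = 124*76 = 9424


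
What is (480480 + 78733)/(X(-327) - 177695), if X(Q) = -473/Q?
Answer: -182862651/58105792 ≈ -3.1471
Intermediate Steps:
(480480 + 78733)/(X(-327) - 177695) = (480480 + 78733)/(-473/(-327) - 177695) = 559213/(-473*(-1/327) - 177695) = 559213/(473/327 - 177695) = 559213/(-58105792/327) = 559213*(-327/58105792) = -182862651/58105792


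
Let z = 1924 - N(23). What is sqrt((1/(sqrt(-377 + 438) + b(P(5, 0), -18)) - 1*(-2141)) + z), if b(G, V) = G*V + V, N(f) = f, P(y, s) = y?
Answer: sqrt(436535 - 4042*sqrt(61))/sqrt(108 - sqrt(61)) ≈ 63.577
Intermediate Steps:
b(G, V) = V + G*V
z = 1901 (z = 1924 - 1*23 = 1924 - 23 = 1901)
sqrt((1/(sqrt(-377 + 438) + b(P(5, 0), -18)) - 1*(-2141)) + z) = sqrt((1/(sqrt(-377 + 438) - 18*(1 + 5)) - 1*(-2141)) + 1901) = sqrt((1/(sqrt(61) - 18*6) + 2141) + 1901) = sqrt((1/(sqrt(61) - 108) + 2141) + 1901) = sqrt((1/(-108 + sqrt(61)) + 2141) + 1901) = sqrt((2141 + 1/(-108 + sqrt(61))) + 1901) = sqrt(4042 + 1/(-108 + sqrt(61)))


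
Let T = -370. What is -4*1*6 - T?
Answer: 346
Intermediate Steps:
-4*1*6 - T = -4*1*6 - 1*(-370) = -4*6 + 370 = -24 + 370 = 346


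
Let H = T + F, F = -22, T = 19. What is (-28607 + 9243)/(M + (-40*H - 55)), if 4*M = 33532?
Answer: -4841/2112 ≈ -2.2921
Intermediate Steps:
M = 8383 (M = (¼)*33532 = 8383)
H = -3 (H = 19 - 22 = -3)
(-28607 + 9243)/(M + (-40*H - 55)) = (-28607 + 9243)/(8383 + (-40*(-3) - 55)) = -19364/(8383 + (120 - 55)) = -19364/(8383 + 65) = -19364/8448 = -19364*1/8448 = -4841/2112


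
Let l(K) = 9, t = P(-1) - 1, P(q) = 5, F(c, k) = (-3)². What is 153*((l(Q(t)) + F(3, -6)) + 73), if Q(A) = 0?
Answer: 13923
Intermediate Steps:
F(c, k) = 9
t = 4 (t = 5 - 1 = 4)
153*((l(Q(t)) + F(3, -6)) + 73) = 153*((9 + 9) + 73) = 153*(18 + 73) = 153*91 = 13923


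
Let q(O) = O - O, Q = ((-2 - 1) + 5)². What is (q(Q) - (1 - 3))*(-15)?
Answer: -30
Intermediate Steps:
Q = 4 (Q = (-3 + 5)² = 2² = 4)
q(O) = 0
(q(Q) - (1 - 3))*(-15) = (0 - (1 - 3))*(-15) = (0 - 1*(-2))*(-15) = (0 + 2)*(-15) = 2*(-15) = -30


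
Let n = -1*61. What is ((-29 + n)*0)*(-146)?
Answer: 0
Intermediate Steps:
n = -61
((-29 + n)*0)*(-146) = ((-29 - 61)*0)*(-146) = -90*0*(-146) = 0*(-146) = 0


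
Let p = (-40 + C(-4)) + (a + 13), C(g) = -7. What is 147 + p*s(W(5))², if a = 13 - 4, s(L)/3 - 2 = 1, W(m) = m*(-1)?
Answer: -1878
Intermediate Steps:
W(m) = -m
s(L) = 9 (s(L) = 6 + 3*1 = 6 + 3 = 9)
a = 9
p = -25 (p = (-40 - 7) + (9 + 13) = -47 + 22 = -25)
147 + p*s(W(5))² = 147 - 25*9² = 147 - 25*81 = 147 - 2025 = -1878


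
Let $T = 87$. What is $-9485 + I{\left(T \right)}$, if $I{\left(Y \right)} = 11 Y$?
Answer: $-8528$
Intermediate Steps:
$-9485 + I{\left(T \right)} = -9485 + 11 \cdot 87 = -9485 + 957 = -8528$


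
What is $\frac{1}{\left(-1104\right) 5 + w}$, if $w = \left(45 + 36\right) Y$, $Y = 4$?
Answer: $- \frac{1}{5196} \approx -0.00019246$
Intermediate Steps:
$w = 324$ ($w = \left(45 + 36\right) 4 = 81 \cdot 4 = 324$)
$\frac{1}{\left(-1104\right) 5 + w} = \frac{1}{\left(-1104\right) 5 + 324} = \frac{1}{-5520 + 324} = \frac{1}{-5196} = - \frac{1}{5196}$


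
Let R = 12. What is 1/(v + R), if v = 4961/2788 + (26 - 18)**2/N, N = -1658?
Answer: 56372/774597 ≈ 0.072776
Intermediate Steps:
v = 98133/56372 (v = 4961/2788 + (26 - 18)**2/(-1658) = 4961*(1/2788) + 8**2*(-1/1658) = 121/68 + 64*(-1/1658) = 121/68 - 32/829 = 98133/56372 ≈ 1.7408)
1/(v + R) = 1/(98133/56372 + 12) = 1/(774597/56372) = 56372/774597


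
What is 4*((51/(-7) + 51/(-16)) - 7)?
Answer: -1957/28 ≈ -69.893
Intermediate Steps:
4*((51/(-7) + 51/(-16)) - 7) = 4*((51*(-1/7) + 51*(-1/16)) - 7) = 4*((-51/7 - 51/16) - 7) = 4*(-1173/112 - 7) = 4*(-1957/112) = -1957/28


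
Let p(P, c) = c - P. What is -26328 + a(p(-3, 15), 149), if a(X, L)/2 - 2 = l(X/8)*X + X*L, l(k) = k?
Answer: -20879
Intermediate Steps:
a(X, L) = 4 + X²/4 + 2*L*X (a(X, L) = 4 + 2*((X/8)*X + X*L) = 4 + 2*((X*(⅛))*X + L*X) = 4 + 2*((X/8)*X + L*X) = 4 + 2*(X²/8 + L*X) = 4 + (X²/4 + 2*L*X) = 4 + X²/4 + 2*L*X)
-26328 + a(p(-3, 15), 149) = -26328 + (4 + (15 - 1*(-3))²/4 + 2*149*(15 - 1*(-3))) = -26328 + (4 + (15 + 3)²/4 + 2*149*(15 + 3)) = -26328 + (4 + (¼)*18² + 2*149*18) = -26328 + (4 + (¼)*324 + 5364) = -26328 + (4 + 81 + 5364) = -26328 + 5449 = -20879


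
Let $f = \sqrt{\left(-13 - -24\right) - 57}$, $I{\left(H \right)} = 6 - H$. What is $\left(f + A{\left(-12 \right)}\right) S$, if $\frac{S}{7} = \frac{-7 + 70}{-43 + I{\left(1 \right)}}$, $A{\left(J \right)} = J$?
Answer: $\frac{2646}{19} - \frac{441 i \sqrt{46}}{38} \approx 139.26 - 78.711 i$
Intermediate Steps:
$f = i \sqrt{46}$ ($f = \sqrt{\left(-13 + 24\right) - 57} = \sqrt{11 - 57} = \sqrt{-46} = i \sqrt{46} \approx 6.7823 i$)
$S = - \frac{441}{38}$ ($S = 7 \frac{-7 + 70}{-43 + \left(6 - 1\right)} = 7 \frac{63}{-43 + \left(6 - 1\right)} = 7 \frac{63}{-43 + 5} = 7 \frac{63}{-38} = 7 \cdot 63 \left(- \frac{1}{38}\right) = 7 \left(- \frac{63}{38}\right) = - \frac{441}{38} \approx -11.605$)
$\left(f + A{\left(-12 \right)}\right) S = \left(i \sqrt{46} - 12\right) \left(- \frac{441}{38}\right) = \left(-12 + i \sqrt{46}\right) \left(- \frac{441}{38}\right) = \frac{2646}{19} - \frac{441 i \sqrt{46}}{38}$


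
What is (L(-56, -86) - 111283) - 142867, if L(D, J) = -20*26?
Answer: -254670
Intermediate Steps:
L(D, J) = -520
(L(-56, -86) - 111283) - 142867 = (-520 - 111283) - 142867 = -111803 - 142867 = -254670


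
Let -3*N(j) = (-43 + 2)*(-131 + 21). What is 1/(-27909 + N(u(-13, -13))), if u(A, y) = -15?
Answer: -3/88237 ≈ -3.3999e-5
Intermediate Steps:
N(j) = -4510/3 (N(j) = -(-43 + 2)*(-131 + 21)/3 = -(-41)*(-110)/3 = -⅓*4510 = -4510/3)
1/(-27909 + N(u(-13, -13))) = 1/(-27909 - 4510/3) = 1/(-88237/3) = -3/88237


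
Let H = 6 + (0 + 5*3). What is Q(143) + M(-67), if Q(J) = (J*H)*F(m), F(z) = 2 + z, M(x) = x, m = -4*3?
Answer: -30097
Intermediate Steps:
m = -12
H = 21 (H = 6 + (0 + 15) = 6 + 15 = 21)
Q(J) = -210*J (Q(J) = (J*21)*(2 - 12) = (21*J)*(-10) = -210*J)
Q(143) + M(-67) = -210*143 - 67 = -30030 - 67 = -30097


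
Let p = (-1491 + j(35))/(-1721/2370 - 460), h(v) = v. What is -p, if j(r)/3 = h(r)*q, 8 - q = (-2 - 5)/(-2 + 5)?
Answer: -962220/1091921 ≈ -0.88122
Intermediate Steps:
q = 31/3 (q = 8 - (-2 - 5)/(-2 + 5) = 8 - (-7)/3 = 8 - 1*(-7/3) = 8 + 7/3 = 31/3 ≈ 10.333)
j(r) = 31*r (j(r) = 3*(r*(31/3)) = 3*(31*r/3) = 31*r)
p = 962220/1091921 (p = (-1491 + 31*35)/(-1721/2370 - 460) = (-1491 + 1085)/(-1721*1/2370 - 460) = -406/(-1721/2370 - 460) = -406/(-1091921/2370) = -406*(-2370/1091921) = 962220/1091921 ≈ 0.88122)
-p = -1*962220/1091921 = -962220/1091921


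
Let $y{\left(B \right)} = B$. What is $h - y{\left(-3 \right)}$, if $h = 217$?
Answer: $220$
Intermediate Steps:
$h - y{\left(-3 \right)} = 217 - -3 = 217 + 3 = 220$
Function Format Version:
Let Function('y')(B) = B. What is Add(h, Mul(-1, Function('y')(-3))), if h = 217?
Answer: 220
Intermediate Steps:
Add(h, Mul(-1, Function('y')(-3))) = Add(217, Mul(-1, -3)) = Add(217, 3) = 220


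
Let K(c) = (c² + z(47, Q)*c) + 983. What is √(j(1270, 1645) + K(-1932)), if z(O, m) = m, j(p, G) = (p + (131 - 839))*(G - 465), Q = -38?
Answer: 3*√496687 ≈ 2114.3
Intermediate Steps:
j(p, G) = (-708 + p)*(-465 + G) (j(p, G) = (p - 708)*(-465 + G) = (-708 + p)*(-465 + G))
K(c) = 983 + c² - 38*c (K(c) = (c² - 38*c) + 983 = 983 + c² - 38*c)
√(j(1270, 1645) + K(-1932)) = √((329220 - 708*1645 - 465*1270 + 1645*1270) + (983 + (-1932)² - 38*(-1932))) = √((329220 - 1164660 - 590550 + 2089150) + (983 + 3732624 + 73416)) = √(663160 + 3807023) = √4470183 = 3*√496687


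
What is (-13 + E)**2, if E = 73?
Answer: 3600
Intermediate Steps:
(-13 + E)**2 = (-13 + 73)**2 = 60**2 = 3600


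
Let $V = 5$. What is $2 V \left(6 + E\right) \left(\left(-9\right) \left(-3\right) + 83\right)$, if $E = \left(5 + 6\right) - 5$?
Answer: $13200$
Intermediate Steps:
$E = 6$ ($E = 11 - 5 = 6$)
$2 V \left(6 + E\right) \left(\left(-9\right) \left(-3\right) + 83\right) = 2 \cdot 5 \left(6 + 6\right) \left(\left(-9\right) \left(-3\right) + 83\right) = 2 \cdot 5 \cdot 12 \left(27 + 83\right) = 2 \cdot 60 \cdot 110 = 120 \cdot 110 = 13200$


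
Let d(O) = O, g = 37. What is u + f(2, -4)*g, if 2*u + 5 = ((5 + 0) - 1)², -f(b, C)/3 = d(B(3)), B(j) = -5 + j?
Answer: 455/2 ≈ 227.50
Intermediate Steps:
f(b, C) = 6 (f(b, C) = -3*(-5 + 3) = -3*(-2) = 6)
u = 11/2 (u = -5/2 + ((5 + 0) - 1)²/2 = -5/2 + (5 - 1)²/2 = -5/2 + (½)*4² = -5/2 + (½)*16 = -5/2 + 8 = 11/2 ≈ 5.5000)
u + f(2, -4)*g = 11/2 + 6*37 = 11/2 + 222 = 455/2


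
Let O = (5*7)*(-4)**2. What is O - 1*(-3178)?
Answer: 3738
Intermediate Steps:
O = 560 (O = 35*16 = 560)
O - 1*(-3178) = 560 - 1*(-3178) = 560 + 3178 = 3738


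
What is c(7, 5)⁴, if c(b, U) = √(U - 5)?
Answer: 0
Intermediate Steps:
c(b, U) = √(-5 + U)
c(7, 5)⁴ = (√(-5 + 5))⁴ = (√0)⁴ = 0⁴ = 0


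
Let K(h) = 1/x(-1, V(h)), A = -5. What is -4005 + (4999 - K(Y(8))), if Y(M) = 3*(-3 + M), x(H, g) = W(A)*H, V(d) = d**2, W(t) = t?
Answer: 4969/5 ≈ 993.80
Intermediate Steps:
x(H, g) = -5*H
Y(M) = -9 + 3*M
K(h) = 1/5 (K(h) = 1/(-5*(-1)) = 1/5)
-4005 + (4999 - K(Y(8))) = -4005 + (4999 - 1*1/5) = -4005 + (4999 - 1/5) = -4005 + 24994/5 = 4969/5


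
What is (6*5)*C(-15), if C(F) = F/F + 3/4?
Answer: 105/2 ≈ 52.500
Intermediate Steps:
C(F) = 7/4 (C(F) = 1 + 3*(¼) = 1 + ¾ = 7/4)
(6*5)*C(-15) = (6*5)*(7/4) = 30*(7/4) = 105/2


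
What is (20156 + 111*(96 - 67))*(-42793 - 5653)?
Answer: -1132425250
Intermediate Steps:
(20156 + 111*(96 - 67))*(-42793 - 5653) = (20156 + 111*29)*(-48446) = (20156 + 3219)*(-48446) = 23375*(-48446) = -1132425250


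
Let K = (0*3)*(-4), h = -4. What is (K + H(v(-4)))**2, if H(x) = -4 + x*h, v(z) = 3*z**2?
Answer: 38416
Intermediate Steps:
K = 0 (K = 0*(-4) = 0)
H(x) = -4 - 4*x (H(x) = -4 + x*(-4) = -4 - 4*x)
(K + H(v(-4)))**2 = (0 + (-4 - 12*(-4)**2))**2 = (0 + (-4 - 12*16))**2 = (0 + (-4 - 4*48))**2 = (0 + (-4 - 192))**2 = (0 - 196)**2 = (-196)**2 = 38416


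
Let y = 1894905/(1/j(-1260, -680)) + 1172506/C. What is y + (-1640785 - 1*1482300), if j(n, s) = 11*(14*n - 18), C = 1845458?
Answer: -339624877278430022/922729 ≈ -3.6807e+11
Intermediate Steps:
j(n, s) = -198 + 154*n (j(n, s) = 11*(-18 + 14*n) = -198 + 154*n)
y = -339621995517331057/922729 (y = 1894905/(1/(-198 + 154*(-1260))) + 1172506/1845458 = 1894905/(1/(-198 - 194040)) + 1172506*(1/1845458) = 1894905/(1/(-194238)) + 586253/922729 = 1894905/(-1/194238) + 586253/922729 = 1894905*(-194238) + 586253/922729 = -368062557390 + 586253/922729 = -339621995517331057/922729 ≈ -3.6806e+11)
y + (-1640785 - 1*1482300) = -339621995517331057/922729 + (-1640785 - 1*1482300) = -339621995517331057/922729 + (-1640785 - 1482300) = -339621995517331057/922729 - 3123085 = -339624877278430022/922729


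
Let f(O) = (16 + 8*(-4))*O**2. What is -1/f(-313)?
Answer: 1/1567504 ≈ 6.3796e-7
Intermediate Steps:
f(O) = -16*O**2 (f(O) = (16 - 32)*O**2 = -16*O**2)
-1/f(-313) = -1/((-16*(-313)**2)) = -1/((-16*97969)) = -1/(-1567504) = -1*(-1/1567504) = 1/1567504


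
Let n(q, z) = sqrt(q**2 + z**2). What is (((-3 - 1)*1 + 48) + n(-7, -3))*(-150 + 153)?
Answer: 132 + 3*sqrt(58) ≈ 154.85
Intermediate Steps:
(((-3 - 1)*1 + 48) + n(-7, -3))*(-150 + 153) = (((-3 - 1)*1 + 48) + sqrt((-7)**2 + (-3)**2))*(-150 + 153) = ((-4*1 + 48) + sqrt(49 + 9))*3 = ((-4 + 48) + sqrt(58))*3 = (44 + sqrt(58))*3 = 132 + 3*sqrt(58)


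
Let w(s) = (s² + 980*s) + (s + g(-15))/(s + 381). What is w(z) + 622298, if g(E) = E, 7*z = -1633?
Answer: 1031970946/2303 ≈ 4.4810e+5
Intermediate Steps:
z = -1633/7 (z = (⅐)*(-1633) = -1633/7 ≈ -233.29)
w(s) = s² + 980*s + (-15 + s)/(381 + s) (w(s) = (s² + 980*s) + (s - 15)/(s + 381) = (s² + 980*s) + (-15 + s)/(381 + s) = s² + 980*s + (-15 + s)/(381 + s))
w(z) + 622298 = (-15 + (-1633/7)³ + 1361*(-1633/7)² + 373381*(-1633/7))/(381 - 1633/7) + 622298 = (-15 - 4354703137/343 + 1361*(2666689/49) - 609731173/7)/(1034/7) + 622298 = 7*(-15 - 4354703137/343 + 3629363729/49 - 609731173/7)/1034 + 622298 = (7/1034)*(-8825989656/343) + 622298 = -401181348/2303 + 622298 = 1031970946/2303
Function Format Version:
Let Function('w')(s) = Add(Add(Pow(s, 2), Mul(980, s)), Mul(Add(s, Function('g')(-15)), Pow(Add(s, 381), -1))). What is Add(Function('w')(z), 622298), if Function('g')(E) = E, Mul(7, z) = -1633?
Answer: Rational(1031970946, 2303) ≈ 4.4810e+5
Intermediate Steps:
z = Rational(-1633, 7) (z = Mul(Rational(1, 7), -1633) = Rational(-1633, 7) ≈ -233.29)
Function('w')(s) = Add(Pow(s, 2), Mul(980, s), Mul(Pow(Add(381, s), -1), Add(-15, s))) (Function('w')(s) = Add(Add(Pow(s, 2), Mul(980, s)), Mul(Add(s, -15), Pow(Add(s, 381), -1))) = Add(Add(Pow(s, 2), Mul(980, s)), Mul(Add(-15, s), Pow(Add(381, s), -1))) = Add(Add(Pow(s, 2), Mul(980, s)), Mul(Pow(Add(381, s), -1), Add(-15, s))) = Add(Pow(s, 2), Mul(980, s), Mul(Pow(Add(381, s), -1), Add(-15, s))))
Add(Function('w')(z), 622298) = Add(Mul(Pow(Add(381, Rational(-1633, 7)), -1), Add(-15, Pow(Rational(-1633, 7), 3), Mul(1361, Pow(Rational(-1633, 7), 2)), Mul(373381, Rational(-1633, 7)))), 622298) = Add(Mul(Pow(Rational(1034, 7), -1), Add(-15, Rational(-4354703137, 343), Mul(1361, Rational(2666689, 49)), Rational(-609731173, 7))), 622298) = Add(Mul(Rational(7, 1034), Add(-15, Rational(-4354703137, 343), Rational(3629363729, 49), Rational(-609731173, 7))), 622298) = Add(Mul(Rational(7, 1034), Rational(-8825989656, 343)), 622298) = Add(Rational(-401181348, 2303), 622298) = Rational(1031970946, 2303)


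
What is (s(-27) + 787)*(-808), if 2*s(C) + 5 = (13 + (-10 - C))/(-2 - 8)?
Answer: -632664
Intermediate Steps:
s(C) = -53/20 + C/20 (s(C) = -5/2 + ((13 + (-10 - C))/(-2 - 8))/2 = -5/2 + ((3 - C)/(-10))/2 = -5/2 + ((3 - C)*(-⅒))/2 = -5/2 + (-3/10 + C/10)/2 = -5/2 + (-3/20 + C/20) = -53/20 + C/20)
(s(-27) + 787)*(-808) = ((-53/20 + (1/20)*(-27)) + 787)*(-808) = ((-53/20 - 27/20) + 787)*(-808) = (-4 + 787)*(-808) = 783*(-808) = -632664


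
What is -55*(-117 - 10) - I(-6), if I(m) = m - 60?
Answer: 7051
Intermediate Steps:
I(m) = -60 + m
-55*(-117 - 10) - I(-6) = -55*(-117 - 10) - (-60 - 6) = -55*(-127) - 1*(-66) = 6985 + 66 = 7051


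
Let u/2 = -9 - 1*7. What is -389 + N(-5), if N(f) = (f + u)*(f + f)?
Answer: -19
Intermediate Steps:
u = -32 (u = 2*(-9 - 1*7) = 2*(-9 - 7) = 2*(-16) = -32)
N(f) = 2*f*(-32 + f) (N(f) = (f - 32)*(f + f) = (-32 + f)*(2*f) = 2*f*(-32 + f))
-389 + N(-5) = -389 + 2*(-5)*(-32 - 5) = -389 + 2*(-5)*(-37) = -389 + 370 = -19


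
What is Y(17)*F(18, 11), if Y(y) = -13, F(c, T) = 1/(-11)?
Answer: 13/11 ≈ 1.1818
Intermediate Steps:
F(c, T) = -1/11
Y(17)*F(18, 11) = -13*(-1/11) = 13/11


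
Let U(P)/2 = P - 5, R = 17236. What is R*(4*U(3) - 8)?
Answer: -413664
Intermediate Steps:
U(P) = -10 + 2*P (U(P) = 2*(P - 5) = 2*(-5 + P) = -10 + 2*P)
R*(4*U(3) - 8) = 17236*(4*(-10 + 2*3) - 8) = 17236*(4*(-10 + 6) - 8) = 17236*(4*(-4) - 8) = 17236*(-16 - 8) = 17236*(-24) = -413664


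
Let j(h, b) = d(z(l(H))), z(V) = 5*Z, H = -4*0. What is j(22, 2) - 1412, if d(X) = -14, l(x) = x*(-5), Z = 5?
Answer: -1426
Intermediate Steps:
H = 0
l(x) = -5*x
z(V) = 25 (z(V) = 5*5 = 25)
j(h, b) = -14
j(22, 2) - 1412 = -14 - 1412 = -1426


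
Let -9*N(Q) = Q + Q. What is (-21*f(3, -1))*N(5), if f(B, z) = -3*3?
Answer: -210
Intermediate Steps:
f(B, z) = -9
N(Q) = -2*Q/9 (N(Q) = -(Q + Q)/9 = -2*Q/9)
(-21*f(3, -1))*N(5) = (-21*(-9))*(-2/9*5) = 189*(-10/9) = -210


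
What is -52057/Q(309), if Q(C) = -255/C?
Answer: 5361871/85 ≈ 63081.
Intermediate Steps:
-52057/Q(309) = -52057/((-255/309)) = -52057/((-255*1/309)) = -52057/(-85/103) = -52057*(-103/85) = 5361871/85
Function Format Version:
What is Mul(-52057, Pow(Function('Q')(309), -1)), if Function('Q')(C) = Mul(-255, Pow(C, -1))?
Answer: Rational(5361871, 85) ≈ 63081.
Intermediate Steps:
Mul(-52057, Pow(Function('Q')(309), -1)) = Mul(-52057, Pow(Mul(-255, Pow(309, -1)), -1)) = Mul(-52057, Pow(Mul(-255, Rational(1, 309)), -1)) = Mul(-52057, Pow(Rational(-85, 103), -1)) = Mul(-52057, Rational(-103, 85)) = Rational(5361871, 85)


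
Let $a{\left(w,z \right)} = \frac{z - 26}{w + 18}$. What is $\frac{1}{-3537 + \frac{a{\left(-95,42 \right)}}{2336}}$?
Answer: $- \frac{11242}{39762955} \approx -0.00028273$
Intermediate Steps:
$a{\left(w,z \right)} = \frac{-26 + z}{18 + w}$
$\frac{1}{-3537 + \frac{a{\left(-95,42 \right)}}{2336}} = \frac{1}{-3537 + \frac{\frac{1}{18 - 95} \left(-26 + 42\right)}{2336}} = \frac{1}{-3537 + \frac{1}{-77} \cdot 16 \cdot \frac{1}{2336}} = \frac{1}{-3537 + \left(- \frac{1}{77}\right) 16 \cdot \frac{1}{2336}} = \frac{1}{-3537 - \frac{1}{11242}} = \frac{1}{- \frac{39762955}{11242}} = - \frac{11242}{39762955}$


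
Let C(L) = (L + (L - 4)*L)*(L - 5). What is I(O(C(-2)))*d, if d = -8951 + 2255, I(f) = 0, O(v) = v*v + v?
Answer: 0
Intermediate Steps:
C(L) = (-5 + L)*(L + L*(-4 + L)) (C(L) = (L + (-4 + L)*L)*(-5 + L) = (L + L*(-4 + L))*(-5 + L) = (-5 + L)*(L + L*(-4 + L)))
O(v) = v + v**2 (O(v) = v**2 + v = v + v**2)
d = -6696
I(O(C(-2)))*d = 0*(-6696) = 0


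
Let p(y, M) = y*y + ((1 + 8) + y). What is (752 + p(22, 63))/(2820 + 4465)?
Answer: 1267/7285 ≈ 0.17392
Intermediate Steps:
p(y, M) = 9 + y + y**2 (p(y, M) = y**2 + (9 + y) = 9 + y + y**2)
(752 + p(22, 63))/(2820 + 4465) = (752 + (9 + 22 + 22**2))/(2820 + 4465) = (752 + (9 + 22 + 484))/7285 = (752 + 515)*(1/7285) = 1267*(1/7285) = 1267/7285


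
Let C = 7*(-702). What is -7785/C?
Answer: 865/546 ≈ 1.5842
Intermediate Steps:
C = -4914
-7785/C = -7785/(-4914) = -7785*(-1/4914) = 865/546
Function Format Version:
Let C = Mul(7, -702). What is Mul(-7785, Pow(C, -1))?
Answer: Rational(865, 546) ≈ 1.5842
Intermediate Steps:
C = -4914
Mul(-7785, Pow(C, -1)) = Mul(-7785, Pow(-4914, -1)) = Mul(-7785, Rational(-1, 4914)) = Rational(865, 546)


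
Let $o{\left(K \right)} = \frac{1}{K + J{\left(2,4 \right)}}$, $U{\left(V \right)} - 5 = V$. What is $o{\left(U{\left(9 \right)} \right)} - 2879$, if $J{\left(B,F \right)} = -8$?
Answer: $- \frac{17273}{6} \approx -2878.8$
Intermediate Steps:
$U{\left(V \right)} = 5 + V$
$o{\left(K \right)} = \frac{1}{-8 + K}$ ($o{\left(K \right)} = \frac{1}{K - 8} = \frac{1}{-8 + K}$)
$o{\left(U{\left(9 \right)} \right)} - 2879 = \frac{1}{-8 + \left(5 + 9\right)} - 2879 = \frac{1}{-8 + 14} - 2879 = \frac{1}{6} - 2879 = - \frac{17273}{6}$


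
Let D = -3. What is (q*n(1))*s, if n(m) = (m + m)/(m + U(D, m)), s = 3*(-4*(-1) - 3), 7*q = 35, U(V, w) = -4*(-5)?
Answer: 10/7 ≈ 1.4286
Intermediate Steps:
U(V, w) = 20
q = 5 (q = (⅐)*35 = 5)
s = 3 (s = 3*(4 - 3) = 3*1 = 3)
n(m) = 2*m/(20 + m) (n(m) = (m + m)/(m + 20) = (2*m)/(20 + m) = 2*m/(20 + m))
(q*n(1))*s = (5*(2*1/(20 + 1)))*3 = (5*(2*1/21))*3 = (5*(2*1*(1/21)))*3 = (5*(2/21))*3 = (10/21)*3 = 10/7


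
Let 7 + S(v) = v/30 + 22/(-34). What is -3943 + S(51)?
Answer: -671321/170 ≈ -3948.9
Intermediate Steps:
S(v) = -130/17 + v/30 (S(v) = -7 + (v/30 + 22/(-34)) = -7 + (v*(1/30) + 22*(-1/34)) = -7 + (v/30 - 11/17) = -7 + (-11/17 + v/30) = -130/17 + v/30)
-3943 + S(51) = -3943 + (-130/17 + (1/30)*51) = -3943 + (-130/17 + 17/10) = -3943 - 1011/170 = -671321/170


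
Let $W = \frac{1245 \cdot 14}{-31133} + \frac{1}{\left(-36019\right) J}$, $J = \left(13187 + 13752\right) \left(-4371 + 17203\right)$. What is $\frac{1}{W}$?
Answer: $- \frac{387639874375009696}{217022548753971293} \approx -1.7862$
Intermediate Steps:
$J = 345681248$ ($J = 26939 \cdot 12832 = 345681248$)
$W = - \frac{217022548753971293}{387639874375009696}$ ($W = \frac{1245 \cdot 14}{-31133} + \frac{1}{\left(-36019\right) 345681248} = 17430 \left(- \frac{1}{31133}\right) - \frac{1}{12451092871712} = - \frac{17430}{31133} - \frac{1}{12451092871712} = - \frac{217022548753971293}{387639874375009696} \approx -0.55986$)
$\frac{1}{W} = \frac{1}{- \frac{217022548753971293}{387639874375009696}} = - \frac{387639874375009696}{217022548753971293}$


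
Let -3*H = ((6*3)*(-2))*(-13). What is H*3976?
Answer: -620256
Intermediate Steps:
H = -156 (H = -(6*3)*(-2)*(-13)/3 = -18*(-2)*(-13)/3 = -(-12)*(-13) = -1/3*468 = -156)
H*3976 = -156*3976 = -620256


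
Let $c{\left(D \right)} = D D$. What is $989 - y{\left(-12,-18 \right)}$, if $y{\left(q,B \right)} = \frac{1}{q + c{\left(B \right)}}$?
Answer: $\frac{308567}{312} \approx 989.0$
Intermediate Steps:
$c{\left(D \right)} = D^{2}$
$y{\left(q,B \right)} = \frac{1}{q + B^{2}}$
$989 - y{\left(-12,-18 \right)} = 989 - \frac{1}{-12 + \left(-18\right)^{2}} = 989 - \frac{1}{-12 + 324} = 989 - \frac{1}{312} = \frac{308567}{312}$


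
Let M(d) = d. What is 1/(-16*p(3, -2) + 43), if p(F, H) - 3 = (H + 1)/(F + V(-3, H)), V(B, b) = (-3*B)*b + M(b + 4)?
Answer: -13/81 ≈ -0.16049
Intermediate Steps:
V(B, b) = 4 + b - 3*B*b (V(B, b) = (-3*B)*b + (b + 4) = -3*B*b + (4 + b) = 4 + b - 3*B*b)
p(F, H) = 3 + (1 + H)/(4 + F + 10*H) (p(F, H) = 3 + (H + 1)/(F + (4 + H - 3*(-3)*H)) = 3 + (1 + H)/(F + (4 + H + 9*H)) = 3 + (1 + H)/(F + (4 + 10*H)) = 3 + (1 + H)/(4 + F + 10*H))
1/(-16*p(3, -2) + 43) = 1/(-16*(13 + 3*3 + 31*(-2))/(4 + 3 + 10*(-2)) + 43) = 1/(-16*(13 + 9 - 62)/(4 + 3 - 20) + 43) = 1/(-16*(-40)/(-13) + 43) = 1/(-(-16)*(-40)/13 + 43) = 1/(-16*40/13 + 43) = 1/(-640/13 + 43) = 1/(-81/13) = -13/81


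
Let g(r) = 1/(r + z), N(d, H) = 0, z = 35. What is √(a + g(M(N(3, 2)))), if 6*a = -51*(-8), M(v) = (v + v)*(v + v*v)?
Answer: √83335/35 ≈ 8.2479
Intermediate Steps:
M(v) = 2*v*(v + v²) (M(v) = (2*v)*(v + v²) = 2*v*(v + v²))
g(r) = 1/(35 + r) (g(r) = 1/(r + 35) = 1/(35 + r))
a = 68 (a = (-51*(-8))/6 = (⅙)*408 = 68)
√(a + g(M(N(3, 2)))) = √(68 + 1/(35 + 2*0²*(1 + 0))) = √(68 + 1/(35 + 2*0*1)) = √(68 + 1/(35 + 0)) = √(68 + 1/35) = √(2381/35) = √83335/35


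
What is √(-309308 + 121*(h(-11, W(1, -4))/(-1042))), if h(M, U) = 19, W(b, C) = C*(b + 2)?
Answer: I*√335837886870/1042 ≈ 556.16*I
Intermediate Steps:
W(b, C) = C*(2 + b)
√(-309308 + 121*(h(-11, W(1, -4))/(-1042))) = √(-309308 + 121*(19/(-1042))) = √(-309308 + 121*(19*(-1/1042))) = √(-309308 + 121*(-19/1042)) = √(-309308 - 2299/1042) = √(-322301235/1042) = I*√335837886870/1042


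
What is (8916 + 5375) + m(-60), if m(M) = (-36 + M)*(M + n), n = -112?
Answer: 30803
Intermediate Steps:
m(M) = (-112 + M)*(-36 + M) (m(M) = (-36 + M)*(M - 112) = (-36 + M)*(-112 + M) = (-112 + M)*(-36 + M))
(8916 + 5375) + m(-60) = (8916 + 5375) + (4032 + (-60)² - 148*(-60)) = 14291 + (4032 + 3600 + 8880) = 14291 + 16512 = 30803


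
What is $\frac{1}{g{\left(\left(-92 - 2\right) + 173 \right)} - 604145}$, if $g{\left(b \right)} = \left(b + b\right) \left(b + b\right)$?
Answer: $- \frac{1}{579181} \approx -1.7266 \cdot 10^{-6}$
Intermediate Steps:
$g{\left(b \right)} = 4 b^{2}$ ($g{\left(b \right)} = 2 b 2 b = 4 b^{2}$)
$\frac{1}{g{\left(\left(-92 - 2\right) + 173 \right)} - 604145} = \frac{1}{4 \left(\left(-92 - 2\right) + 173\right)^{2} - 604145} = \frac{1}{4 \left(-94 + 173\right)^{2} - 604145} = \frac{1}{4 \cdot 79^{2} - 604145} = \frac{1}{4 \cdot 6241 - 604145} = \frac{1}{24964 - 604145} = \frac{1}{-579181} = - \frac{1}{579181}$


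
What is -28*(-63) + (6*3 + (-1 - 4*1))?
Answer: 1777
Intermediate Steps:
-28*(-63) + (6*3 + (-1 - 4*1)) = 1764 + (18 + (-1 - 4)) = 1764 + (18 - 5) = 1764 + 13 = 1777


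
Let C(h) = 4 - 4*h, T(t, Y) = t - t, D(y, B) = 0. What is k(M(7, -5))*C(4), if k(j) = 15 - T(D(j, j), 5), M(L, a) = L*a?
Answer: -180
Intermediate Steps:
T(t, Y) = 0
k(j) = 15 (k(j) = 15 - 1*0 = 15 + 0 = 15)
k(M(7, -5))*C(4) = 15*(4 - 4*4) = 15*(4 - 16) = 15*(-12) = -180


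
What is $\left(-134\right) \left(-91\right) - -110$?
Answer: $12304$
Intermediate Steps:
$\left(-134\right) \left(-91\right) - -110 = 12194 + 110 = 12304$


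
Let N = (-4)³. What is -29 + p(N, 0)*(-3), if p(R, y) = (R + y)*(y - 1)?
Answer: -221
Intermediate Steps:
N = -64
p(R, y) = (-1 + y)*(R + y) (p(R, y) = (R + y)*(-1 + y) = (-1 + y)*(R + y))
-29 + p(N, 0)*(-3) = -29 + (0² - 1*(-64) - 1*0 - 64*0)*(-3) = -29 + (0 + 64 + 0 + 0)*(-3) = -29 + 64*(-3) = -29 - 192 = -221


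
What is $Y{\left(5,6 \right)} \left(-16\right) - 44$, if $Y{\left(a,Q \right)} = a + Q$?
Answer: $-220$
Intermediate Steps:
$Y{\left(a,Q \right)} = Q + a$
$Y{\left(5,6 \right)} \left(-16\right) - 44 = \left(6 + 5\right) \left(-16\right) - 44 = 11 \left(-16\right) - 44 = -176 - 44 = -220$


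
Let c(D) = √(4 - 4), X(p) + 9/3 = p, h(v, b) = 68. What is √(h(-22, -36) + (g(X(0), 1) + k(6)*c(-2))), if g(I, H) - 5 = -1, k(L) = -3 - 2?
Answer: 6*√2 ≈ 8.4853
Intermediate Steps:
X(p) = -3 + p
k(L) = -5
g(I, H) = 4 (g(I, H) = 5 - 1 = 4)
c(D) = 0 (c(D) = √0 = 0)
√(h(-22, -36) + (g(X(0), 1) + k(6)*c(-2))) = √(68 + (4 - 5*0)) = √(68 + (4 + 0)) = √(68 + 4) = √72 = 6*√2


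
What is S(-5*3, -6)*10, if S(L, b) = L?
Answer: -150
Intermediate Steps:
S(-5*3, -6)*10 = -5*3*10 = -15*10 = -150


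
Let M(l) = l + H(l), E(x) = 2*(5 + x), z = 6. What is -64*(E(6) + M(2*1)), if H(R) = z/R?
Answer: -1728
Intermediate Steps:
H(R) = 6/R
E(x) = 10 + 2*x
M(l) = l + 6/l
-64*(E(6) + M(2*1)) = -64*((10 + 2*6) + (2*1 + 6/((2*1)))) = -64*((10 + 12) + (2 + 6/2)) = -64*(22 + (2 + 6*(½))) = -64*(22 + (2 + 3)) = -64*(22 + 5) = -64*27 = -1728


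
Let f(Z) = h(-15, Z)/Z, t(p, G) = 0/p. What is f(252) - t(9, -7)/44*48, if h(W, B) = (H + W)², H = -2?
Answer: 289/252 ≈ 1.1468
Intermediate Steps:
t(p, G) = 0
h(W, B) = (-2 + W)²
f(Z) = 289/Z (f(Z) = (-2 - 15)²/Z = (-17)²/Z = 289/Z)
f(252) - t(9, -7)/44*48 = 289/252 - 0/44*48 = 289*(1/252) - (1/44)*0*48 = 289/252 - 0*48 = 289/252 - 1*0 = 289/252 + 0 = 289/252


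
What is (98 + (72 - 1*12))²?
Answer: 24964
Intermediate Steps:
(98 + (72 - 1*12))² = (98 + (72 - 12))² = (98 + 60)² = 158² = 24964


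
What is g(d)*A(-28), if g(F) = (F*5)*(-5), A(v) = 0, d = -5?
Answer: 0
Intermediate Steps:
g(F) = -25*F (g(F) = (5*F)*(-5) = -25*F)
g(d)*A(-28) = -25*(-5)*0 = 125*0 = 0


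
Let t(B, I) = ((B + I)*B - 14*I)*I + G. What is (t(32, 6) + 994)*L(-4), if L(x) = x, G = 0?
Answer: -31144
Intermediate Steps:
t(B, I) = I*(-14*I + B*(B + I)) (t(B, I) = ((B + I)*B - 14*I)*I + 0 = (B*(B + I) - 14*I)*I + 0 = (-14*I + B*(B + I))*I + 0 = I*(-14*I + B*(B + I)) + 0 = I*(-14*I + B*(B + I)))
(t(32, 6) + 994)*L(-4) = (6*(32**2 - 14*6 + 32*6) + 994)*(-4) = (6*(1024 - 84 + 192) + 994)*(-4) = (6*1132 + 994)*(-4) = (6792 + 994)*(-4) = 7786*(-4) = -31144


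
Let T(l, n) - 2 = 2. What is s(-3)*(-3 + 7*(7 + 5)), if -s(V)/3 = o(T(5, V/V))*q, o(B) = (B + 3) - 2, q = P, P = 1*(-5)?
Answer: 6075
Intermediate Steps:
T(l, n) = 4 (T(l, n) = 2 + 2 = 4)
P = -5
q = -5
o(B) = 1 + B (o(B) = (3 + B) - 2 = 1 + B)
s(V) = 75 (s(V) = -3*(1 + 4)*(-5) = -15*(-5) = -3*(-25) = 75)
s(-3)*(-3 + 7*(7 + 5)) = 75*(-3 + 7*(7 + 5)) = 75*(-3 + 7*12) = 75*(-3 + 84) = 75*81 = 6075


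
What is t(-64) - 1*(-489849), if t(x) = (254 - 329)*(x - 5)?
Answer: 495024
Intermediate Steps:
t(x) = 375 - 75*x (t(x) = -75*(-5 + x) = 375 - 75*x)
t(-64) - 1*(-489849) = (375 - 75*(-64)) - 1*(-489849) = (375 + 4800) + 489849 = 5175 + 489849 = 495024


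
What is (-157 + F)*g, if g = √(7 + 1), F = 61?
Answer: -192*√2 ≈ -271.53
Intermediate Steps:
g = 2*√2 (g = √8 = 2*√2 ≈ 2.8284)
(-157 + F)*g = (-157 + 61)*(2*√2) = -192*√2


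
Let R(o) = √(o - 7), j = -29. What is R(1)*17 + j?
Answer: -29 + 17*I*√6 ≈ -29.0 + 41.641*I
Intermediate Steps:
R(o) = √(-7 + o)
R(1)*17 + j = √(-7 + 1)*17 - 29 = √(-6)*17 - 29 = (I*√6)*17 - 29 = 17*I*√6 - 29 = -29 + 17*I*√6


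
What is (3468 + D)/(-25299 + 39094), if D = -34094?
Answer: -30626/13795 ≈ -2.2201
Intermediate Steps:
(3468 + D)/(-25299 + 39094) = (3468 - 34094)/(-25299 + 39094) = -30626/13795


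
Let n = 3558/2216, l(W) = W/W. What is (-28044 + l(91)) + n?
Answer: -31069865/1108 ≈ -28041.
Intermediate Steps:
l(W) = 1
n = 1779/1108 (n = 3558*(1/2216) = 1779/1108 ≈ 1.6056)
(-28044 + l(91)) + n = (-28044 + 1) + 1779/1108 = -28043 + 1779/1108 = -31069865/1108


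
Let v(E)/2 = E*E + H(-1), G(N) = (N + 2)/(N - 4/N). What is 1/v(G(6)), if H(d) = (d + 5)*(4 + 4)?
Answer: 2/137 ≈ 0.014599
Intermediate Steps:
H(d) = 40 + 8*d (H(d) = (5 + d)*8 = 40 + 8*d)
G(N) = (2 + N)/(N - 4/N)
v(E) = 64 + 2*E**2 (v(E) = 2*(E*E + (40 + 8*(-1))) = 2*(E**2 + (40 - 8)) = 2*(E**2 + 32) = 2*(32 + E**2) = 64 + 2*E**2)
1/v(G(6)) = 1/(64 + 2*(6/(-2 + 6))**2) = 1/(64 + 2*(6/4)**2) = 1/(64 + 2*(6*(1/4))**2) = 1/(64 + 2*(3/2)**2) = 1/(64 + 2*(9/4)) = 1/(64 + 9/2) = 1/(137/2) = 2/137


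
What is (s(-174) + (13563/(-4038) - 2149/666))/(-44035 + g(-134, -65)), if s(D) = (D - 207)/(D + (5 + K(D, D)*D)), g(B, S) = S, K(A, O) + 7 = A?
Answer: 23158741577/154795728071250 ≈ 0.00014961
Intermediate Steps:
K(A, O) = -7 + A
s(D) = (-207 + D)/(5 + D + D*(-7 + D)) (s(D) = (D - 207)/(D + (5 + (-7 + D)*D)) = (-207 + D)/(D + (5 + D*(-7 + D))) = (-207 + D)/(5 + D + D*(-7 + D)))
(s(-174) + (13563/(-4038) - 2149/666))/(-44035 + g(-134, -65)) = ((-207 - 174)/(5 - 174 - 174*(-7 - 174)) + (13563/(-4038) - 2149/666))/(-44035 - 65) = (-381/(5 - 174 - 174*(-181)) + (13563*(-1/4038) - 2149*1/666))/(-44100) = (-381/(5 - 174 + 31494) + (-4521/1346 - 2149/666))*(-1/44100) = (-381/31325 - 1475885/224109)*(-1/44100) = -46317483154/7020214425*(-1/44100) = 23158741577/154795728071250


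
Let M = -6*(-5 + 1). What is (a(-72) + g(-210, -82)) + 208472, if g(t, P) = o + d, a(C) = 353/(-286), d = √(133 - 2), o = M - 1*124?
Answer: 59594039/286 + √131 ≈ 2.0838e+5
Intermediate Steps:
M = 24 (M = -6*(-4) = 24)
o = -100 (o = 24 - 1*124 = 24 - 124 = -100)
d = √131 ≈ 11.446
a(C) = -353/286 (a(C) = 353*(-1/286) = -353/286)
g(t, P) = -100 + √131
(a(-72) + g(-210, -82)) + 208472 = (-353/286 + (-100 + √131)) + 208472 = (-28953/286 + √131) + 208472 = 59594039/286 + √131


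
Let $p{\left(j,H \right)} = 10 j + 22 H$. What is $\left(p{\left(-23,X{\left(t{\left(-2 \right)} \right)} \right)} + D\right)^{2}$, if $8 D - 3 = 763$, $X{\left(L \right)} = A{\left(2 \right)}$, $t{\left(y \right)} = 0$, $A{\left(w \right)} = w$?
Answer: $\frac{130321}{16} \approx 8145.1$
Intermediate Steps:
$X{\left(L \right)} = 2$
$D = \frac{383}{4}$ ($D = \frac{3}{8} + \frac{1}{8} \cdot 763 = \frac{3}{8} + \frac{763}{8} = \frac{383}{4} \approx 95.75$)
$\left(p{\left(-23,X{\left(t{\left(-2 \right)} \right)} \right)} + D\right)^{2} = \left(\left(10 \left(-23\right) + 22 \cdot 2\right) + \frac{383}{4}\right)^{2} = \left(\left(-230 + 44\right) + \frac{383}{4}\right)^{2} = \left(-186 + \frac{383}{4}\right)^{2} = \left(- \frac{361}{4}\right)^{2} = \frac{130321}{16}$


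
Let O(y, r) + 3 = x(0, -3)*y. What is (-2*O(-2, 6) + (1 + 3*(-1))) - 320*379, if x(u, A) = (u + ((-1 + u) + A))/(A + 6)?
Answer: -363844/3 ≈ -1.2128e+5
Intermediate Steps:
x(u, A) = (-1 + A + 2*u)/(6 + A) (x(u, A) = (u + (-1 + A + u))/(6 + A) = (-1 + A + 2*u)/(6 + A))
O(y, r) = -3 - 4*y/3 (O(y, r) = -3 + ((-1 - 3 + 2*0)/(6 - 3))*y = -3 + ((-1 - 3 + 0)/3)*y = -3 + ((⅓)*(-4))*y = -3 - 4*y/3)
(-2*O(-2, 6) + (1 + 3*(-1))) - 320*379 = (-2*(-3 - 4/3*(-2)) + (1 + 3*(-1))) - 320*379 = (-2*(-3 + 8/3) + (1 - 3)) - 121280 = (-2*(-⅓) - 2) - 121280 = (⅔ - 2) - 121280 = -4/3 - 121280 = -363844/3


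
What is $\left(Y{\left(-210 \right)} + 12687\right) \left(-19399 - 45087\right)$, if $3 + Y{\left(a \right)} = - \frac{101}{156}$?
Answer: $- \frac{63796096529}{78} \approx -8.179 \cdot 10^{8}$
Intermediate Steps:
$Y{\left(a \right)} = - \frac{569}{156}$ ($Y{\left(a \right)} = -3 - \frac{101}{156} = - \frac{569}{156}$)
$\left(Y{\left(-210 \right)} + 12687\right) \left(-19399 - 45087\right) = \left(- \frac{569}{156} + 12687\right) \left(-19399 - 45087\right) = \frac{1978603}{156} \left(-64486\right) = - \frac{63796096529}{78}$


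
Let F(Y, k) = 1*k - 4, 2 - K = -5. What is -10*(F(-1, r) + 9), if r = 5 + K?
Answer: -170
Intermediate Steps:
K = 7 (K = 2 - 1*(-5) = 2 + 5 = 7)
r = 12 (r = 5 + 7 = 12)
F(Y, k) = -4 + k (F(Y, k) = k - 4 = -4 + k)
-10*(F(-1, r) + 9) = -10*((-4 + 12) + 9) = -10*(8 + 9) = -10*17 = -170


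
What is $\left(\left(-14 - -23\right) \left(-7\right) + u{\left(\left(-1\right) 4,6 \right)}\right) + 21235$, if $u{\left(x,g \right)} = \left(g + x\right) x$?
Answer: $21164$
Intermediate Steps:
$u{\left(x,g \right)} = x \left(g + x\right)$
$\left(\left(-14 - -23\right) \left(-7\right) + u{\left(\left(-1\right) 4,6 \right)}\right) + 21235 = \left(\left(-14 - -23\right) \left(-7\right) + \left(-1\right) 4 \left(6 - 4\right)\right) + 21235 = \left(\left(-14 + 23\right) \left(-7\right) - 4 \left(6 - 4\right)\right) + 21235 = \left(9 \left(-7\right) - 8\right) + 21235 = \left(-63 - 8\right) + 21235 = -71 + 21235 = 21164$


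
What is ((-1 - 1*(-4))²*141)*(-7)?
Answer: -8883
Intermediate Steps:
((-1 - 1*(-4))²*141)*(-7) = ((-1 + 4)²*141)*(-7) = (3²*141)*(-7) = (9*141)*(-7) = 1269*(-7) = -8883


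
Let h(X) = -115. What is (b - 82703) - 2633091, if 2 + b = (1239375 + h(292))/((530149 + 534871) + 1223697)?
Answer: -6215687234472/2288717 ≈ -2.7158e+6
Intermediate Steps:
b = -3338174/2288717 (b = -2 + (1239375 - 115)/((530149 + 534871) + 1223697) = -2 + 1239260/(1065020 + 1223697) = -2 + 1239260/2288717 = -3338174/2288717 ≈ -1.4585)
(b - 82703) - 2633091 = (-3338174/2288717 - 82703) - 2633091 = -189287100225/2288717 - 2633091 = -6215687234472/2288717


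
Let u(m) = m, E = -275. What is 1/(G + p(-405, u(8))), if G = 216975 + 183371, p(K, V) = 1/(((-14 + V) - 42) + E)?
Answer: 323/129311757 ≈ 2.4978e-6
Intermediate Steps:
p(K, V) = 1/(-331 + V) (p(K, V) = 1/(((-14 + V) - 42) - 275) = 1/((-56 + V) - 275) = 1/(-331 + V))
G = 400346
1/(G + p(-405, u(8))) = 1/(400346 + 1/(-331 + 8)) = 1/(400346 + 1/(-323)) = 1/(400346 - 1/323) = 1/(129311757/323) = 323/129311757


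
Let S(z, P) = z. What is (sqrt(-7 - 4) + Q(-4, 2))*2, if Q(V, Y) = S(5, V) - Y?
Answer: 6 + 2*I*sqrt(11) ≈ 6.0 + 6.6332*I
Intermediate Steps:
Q(V, Y) = 5 - Y
(sqrt(-7 - 4) + Q(-4, 2))*2 = (sqrt(-7 - 4) + (5 - 1*2))*2 = (sqrt(-11) + (5 - 2))*2 = (I*sqrt(11) + 3)*2 = (3 + I*sqrt(11))*2 = 6 + 2*I*sqrt(11)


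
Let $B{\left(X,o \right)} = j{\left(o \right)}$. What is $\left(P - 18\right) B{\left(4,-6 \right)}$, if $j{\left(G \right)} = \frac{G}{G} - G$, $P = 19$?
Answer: $7$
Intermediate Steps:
$j{\left(G \right)} = 1 - G$
$B{\left(X,o \right)} = 1 - o$
$\left(P - 18\right) B{\left(4,-6 \right)} = \left(19 - 18\right) \left(1 - -6\right) = 1 \left(1 + 6\right) = 1 \cdot 7 = 7$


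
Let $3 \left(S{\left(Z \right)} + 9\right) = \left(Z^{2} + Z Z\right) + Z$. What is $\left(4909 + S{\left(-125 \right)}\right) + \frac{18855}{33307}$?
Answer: $\frac{508783280}{33307} \approx 15276.0$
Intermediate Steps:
$S{\left(Z \right)} = -9 + \frac{Z}{3} + \frac{2 Z^{2}}{3}$ ($S{\left(Z \right)} = -9 + \frac{\left(Z^{2} + Z Z\right) + Z}{3} = -9 + \frac{\left(Z^{2} + Z^{2}\right) + Z}{3} = -9 + \frac{2 Z^{2} + Z}{3} = -9 + \frac{Z + 2 Z^{2}}{3} = -9 + \left(\frac{Z}{3} + \frac{2 Z^{2}}{3}\right) = -9 + \frac{Z}{3} + \frac{2 Z^{2}}{3}$)
$\left(4909 + S{\left(-125 \right)}\right) + \frac{18855}{33307} = \left(4909 + \left(-9 + \frac{1}{3} \left(-125\right) + \frac{2 \left(-125\right)^{2}}{3}\right)\right) + \frac{18855}{33307} = \left(4909 - -10366\right) + 18855 \cdot \frac{1}{33307} = \left(4909 - -10366\right) + \frac{18855}{33307} = \left(4909 + 10366\right) + \frac{18855}{33307} = 15275 + \frac{18855}{33307} = \frac{508783280}{33307}$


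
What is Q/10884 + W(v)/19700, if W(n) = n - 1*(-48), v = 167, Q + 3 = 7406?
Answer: 3704479/5360370 ≈ 0.69109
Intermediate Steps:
Q = 7403 (Q = -3 + 7406 = 7403)
W(n) = 48 + n (W(n) = n + 48 = 48 + n)
Q/10884 + W(v)/19700 = 7403/10884 + (48 + 167)/19700 = 7403*(1/10884) + 215*(1/19700) = 7403/10884 + 43/3940 = 3704479/5360370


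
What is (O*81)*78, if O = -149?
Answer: -941382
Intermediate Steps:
(O*81)*78 = -149*81*78 = -12069*78 = -941382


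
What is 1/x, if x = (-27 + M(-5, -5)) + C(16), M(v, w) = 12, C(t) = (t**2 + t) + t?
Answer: 1/273 ≈ 0.0036630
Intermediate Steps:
C(t) = t**2 + 2*t (C(t) = (t + t**2) + t = t**2 + 2*t)
x = 273 (x = (-27 + 12) + 16*(2 + 16) = -15 + 16*18 = -15 + 288 = 273)
1/x = 1/273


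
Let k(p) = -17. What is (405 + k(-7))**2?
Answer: 150544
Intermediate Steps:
(405 + k(-7))**2 = (405 - 17)**2 = 388**2 = 150544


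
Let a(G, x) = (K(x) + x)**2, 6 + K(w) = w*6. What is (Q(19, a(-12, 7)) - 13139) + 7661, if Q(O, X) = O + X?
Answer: -3610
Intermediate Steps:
K(w) = -6 + 6*w (K(w) = -6 + w*6 = -6 + 6*w)
a(G, x) = (-6 + 7*x)**2 (a(G, x) = ((-6 + 6*x) + x)**2 = (-6 + 7*x)**2)
(Q(19, a(-12, 7)) - 13139) + 7661 = ((19 + (-6 + 7*7)**2) - 13139) + 7661 = ((19 + (-6 + 49)**2) - 13139) + 7661 = ((19 + 43**2) - 13139) + 7661 = ((19 + 1849) - 13139) + 7661 = (1868 - 13139) + 7661 = -11271 + 7661 = -3610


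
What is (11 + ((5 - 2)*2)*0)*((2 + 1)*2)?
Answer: 66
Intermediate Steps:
(11 + ((5 - 2)*2)*0)*((2 + 1)*2) = (11 + (3*2)*0)*(3*2) = (11 + 6*0)*6 = (11 + 0)*6 = 11*6 = 66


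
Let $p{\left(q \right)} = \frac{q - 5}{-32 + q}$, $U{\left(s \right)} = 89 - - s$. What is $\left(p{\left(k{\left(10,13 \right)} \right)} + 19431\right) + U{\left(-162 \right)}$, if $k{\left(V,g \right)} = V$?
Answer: $\frac{425871}{22} \approx 19358.0$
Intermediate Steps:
$U{\left(s \right)} = 89 + s$
$p{\left(q \right)} = \frac{-5 + q}{-32 + q}$
$\left(p{\left(k{\left(10,13 \right)} \right)} + 19431\right) + U{\left(-162 \right)} = \left(\frac{-5 + 10}{-32 + 10} + 19431\right) + \left(89 - 162\right) = \left(\frac{1}{-22} \cdot 5 + 19431\right) - 73 = \left(\left(- \frac{1}{22}\right) 5 + 19431\right) - 73 = \left(- \frac{5}{22} + 19431\right) - 73 = \frac{427477}{22} - 73 = \frac{425871}{22}$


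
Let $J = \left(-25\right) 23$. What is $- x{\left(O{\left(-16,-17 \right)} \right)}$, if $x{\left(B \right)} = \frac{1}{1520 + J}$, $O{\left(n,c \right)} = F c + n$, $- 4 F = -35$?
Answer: $- \frac{1}{945} \approx -0.0010582$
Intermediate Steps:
$F = \frac{35}{4}$ ($F = \left(- \frac{1}{4}\right) \left(-35\right) = \frac{35}{4} \approx 8.75$)
$J = -575$
$O{\left(n,c \right)} = n + \frac{35 c}{4}$ ($O{\left(n,c \right)} = \frac{35 c}{4} + n = n + \frac{35 c}{4}$)
$x{\left(B \right)} = \frac{1}{945}$ ($x{\left(B \right)} = \frac{1}{1520 - 575} = \frac{1}{945}$)
$- x{\left(O{\left(-16,-17 \right)} \right)} = \left(-1\right) \frac{1}{945} = - \frac{1}{945}$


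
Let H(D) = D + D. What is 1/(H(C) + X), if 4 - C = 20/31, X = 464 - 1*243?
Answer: 31/7059 ≈ 0.0043916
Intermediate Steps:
X = 221 (X = 464 - 243 = 221)
C = 104/31 (C = 4 - 20/31 = 104/31 ≈ 3.3548)
H(D) = 2*D
1/(H(C) + X) = 1/(2*(104/31) + 221) = 1/(208/31 + 221) = 1/(7059/31) = 31/7059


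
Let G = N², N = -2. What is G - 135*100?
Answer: -13496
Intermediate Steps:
G = 4 (G = (-2)² = 4)
G - 135*100 = 4 - 135*100 = 4 - 13500 = -13496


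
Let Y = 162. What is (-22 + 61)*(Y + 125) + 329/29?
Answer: 324926/29 ≈ 11204.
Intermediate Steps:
(-22 + 61)*(Y + 125) + 329/29 = (-22 + 61)*(162 + 125) + 329/29 = 39*287 + 329*(1/29) = 11193 + 329/29 = 324926/29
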